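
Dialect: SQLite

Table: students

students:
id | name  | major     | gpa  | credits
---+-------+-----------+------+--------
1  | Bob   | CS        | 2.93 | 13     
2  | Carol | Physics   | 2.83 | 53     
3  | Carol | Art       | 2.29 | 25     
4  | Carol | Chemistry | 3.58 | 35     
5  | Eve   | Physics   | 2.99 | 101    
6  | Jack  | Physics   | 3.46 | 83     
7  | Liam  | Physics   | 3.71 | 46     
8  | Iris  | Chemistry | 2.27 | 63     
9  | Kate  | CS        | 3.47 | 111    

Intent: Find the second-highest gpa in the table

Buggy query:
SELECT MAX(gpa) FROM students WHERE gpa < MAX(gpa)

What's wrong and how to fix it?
Bug: MAX(gpa) on the right of the comparison is an aggregate-in-WHERE error

Fix: Put the inner MAX in a scalar subquery

Corrected query:
SELECT MAX(gpa) FROM students WHERE gpa < (SELECT MAX(gpa) FROM students)

Result:
MAX(gpa)
--------
3.58    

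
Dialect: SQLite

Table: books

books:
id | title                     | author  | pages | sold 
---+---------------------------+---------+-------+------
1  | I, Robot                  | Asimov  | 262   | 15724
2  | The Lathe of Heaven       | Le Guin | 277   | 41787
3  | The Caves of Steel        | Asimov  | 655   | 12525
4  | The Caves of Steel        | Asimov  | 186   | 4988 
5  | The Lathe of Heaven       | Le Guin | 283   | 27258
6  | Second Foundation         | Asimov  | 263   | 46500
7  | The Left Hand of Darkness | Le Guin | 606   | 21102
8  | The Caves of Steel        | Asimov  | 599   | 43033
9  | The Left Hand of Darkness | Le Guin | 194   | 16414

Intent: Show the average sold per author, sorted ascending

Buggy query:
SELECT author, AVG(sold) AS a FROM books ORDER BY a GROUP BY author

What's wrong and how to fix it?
Bug: ORDER BY appears before GROUP BY; SQL clause order requires GROUP BY first

Fix: Move ORDER BY to the end, after GROUP BY

Corrected query:
SELECT author, AVG(sold) AS a FROM books GROUP BY author ORDER BY a

Result:
author  | a       
--------+---------
Asimov  | 24554   
Le Guin | 26640.25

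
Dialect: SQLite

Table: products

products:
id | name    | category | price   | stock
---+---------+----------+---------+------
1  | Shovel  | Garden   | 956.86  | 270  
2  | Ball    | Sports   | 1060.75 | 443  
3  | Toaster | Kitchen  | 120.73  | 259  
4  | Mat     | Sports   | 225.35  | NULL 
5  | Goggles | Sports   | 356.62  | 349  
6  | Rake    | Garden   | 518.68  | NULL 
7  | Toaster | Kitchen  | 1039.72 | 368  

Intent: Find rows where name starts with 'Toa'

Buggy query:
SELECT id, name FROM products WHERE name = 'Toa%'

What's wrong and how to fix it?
Bug: '=' compares the literal string including the % character; pattern matching needs LIKE

Fix: Replace '=' with LIKE so 'Toa%' is treated as a pattern

Corrected query:
SELECT id, name FROM products WHERE name LIKE 'Toa%'

Result:
id | name   
---+--------
3  | Toaster
7  | Toaster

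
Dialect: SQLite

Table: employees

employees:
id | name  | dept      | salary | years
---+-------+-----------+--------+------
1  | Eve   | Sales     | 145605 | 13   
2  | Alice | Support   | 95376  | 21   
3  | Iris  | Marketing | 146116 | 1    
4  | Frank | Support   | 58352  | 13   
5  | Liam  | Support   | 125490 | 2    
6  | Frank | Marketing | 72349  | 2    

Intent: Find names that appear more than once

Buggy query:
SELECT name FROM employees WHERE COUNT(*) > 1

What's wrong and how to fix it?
Bug: WHERE can't reference COUNT(*); aggregates are computed after WHERE

Fix: Group first, then use HAVING for the count condition

Corrected query:
SELECT name FROM employees GROUP BY name HAVING COUNT(*) > 1

Result:
name 
-----
Frank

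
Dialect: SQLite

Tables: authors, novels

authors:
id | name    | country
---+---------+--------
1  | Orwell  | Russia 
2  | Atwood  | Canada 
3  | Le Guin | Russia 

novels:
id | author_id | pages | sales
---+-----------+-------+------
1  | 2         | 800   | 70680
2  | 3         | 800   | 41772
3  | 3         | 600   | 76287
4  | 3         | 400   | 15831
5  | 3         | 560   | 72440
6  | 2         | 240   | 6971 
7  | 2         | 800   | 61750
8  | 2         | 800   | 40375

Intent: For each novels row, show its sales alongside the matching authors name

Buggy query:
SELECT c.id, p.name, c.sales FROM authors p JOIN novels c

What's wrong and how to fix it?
Bug: Missing join condition: each novels row is matched to all authors rows instead of just its own

Fix: Add ON c.author_id = p.id to the JOIN

Corrected query:
SELECT c.id, p.name, c.sales FROM authors p JOIN novels c ON c.author_id = p.id

Result:
id | name    | sales
---+---------+------
1  | Atwood  | 70680
2  | Le Guin | 41772
3  | Le Guin | 76287
4  | Le Guin | 15831
5  | Le Guin | 72440
6  | Atwood  | 6971 
7  | Atwood  | 61750
8  | Atwood  | 40375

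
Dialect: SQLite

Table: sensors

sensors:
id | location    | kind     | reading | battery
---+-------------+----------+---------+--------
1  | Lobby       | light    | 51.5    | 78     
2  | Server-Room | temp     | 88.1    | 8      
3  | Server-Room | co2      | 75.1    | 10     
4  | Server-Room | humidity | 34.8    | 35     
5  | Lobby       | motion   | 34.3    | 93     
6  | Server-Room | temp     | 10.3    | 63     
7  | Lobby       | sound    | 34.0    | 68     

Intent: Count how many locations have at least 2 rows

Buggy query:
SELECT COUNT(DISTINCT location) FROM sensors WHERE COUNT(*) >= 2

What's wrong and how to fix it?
Bug: WHERE filters individual rows, not groups, so a group-level COUNT is invalid there

Fix: Group first with HAVING COUNT(*) >= 2, then COUNT the resulting groups

Corrected query:
SELECT COUNT(*) FROM (SELECT location FROM sensors GROUP BY location HAVING COUNT(*) >= 2)

Result:
COUNT(*)
--------
2       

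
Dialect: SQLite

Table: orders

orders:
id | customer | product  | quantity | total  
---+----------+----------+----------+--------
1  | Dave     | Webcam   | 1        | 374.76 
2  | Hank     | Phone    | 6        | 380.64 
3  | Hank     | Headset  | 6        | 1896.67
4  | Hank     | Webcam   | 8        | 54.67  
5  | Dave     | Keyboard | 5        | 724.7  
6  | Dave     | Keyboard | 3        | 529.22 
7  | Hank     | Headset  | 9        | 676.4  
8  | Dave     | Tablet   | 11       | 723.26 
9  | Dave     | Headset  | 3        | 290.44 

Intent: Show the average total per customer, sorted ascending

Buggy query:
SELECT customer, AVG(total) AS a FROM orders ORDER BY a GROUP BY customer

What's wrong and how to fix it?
Bug: GROUP BY must precede ORDER BY

Fix: Reorder: SELECT … FROM … GROUP BY … ORDER BY …

Corrected query:
SELECT customer, AVG(total) AS a FROM orders GROUP BY customer ORDER BY a

Result:
customer | a      
---------+--------
Dave     | 528.476
Hank     | 752.095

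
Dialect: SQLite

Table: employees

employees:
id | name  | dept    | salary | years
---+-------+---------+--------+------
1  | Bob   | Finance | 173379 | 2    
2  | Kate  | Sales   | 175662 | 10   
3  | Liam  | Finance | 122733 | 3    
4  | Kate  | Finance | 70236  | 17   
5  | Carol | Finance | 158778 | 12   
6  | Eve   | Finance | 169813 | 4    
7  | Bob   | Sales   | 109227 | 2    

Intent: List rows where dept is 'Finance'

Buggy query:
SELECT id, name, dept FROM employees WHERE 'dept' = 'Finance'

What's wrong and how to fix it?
Bug: Single quotes denote string literals in SQL; the column name is being compared as a constant string

Fix: Remove the quotes around the column name (or use double quotes for an identifier)

Corrected query:
SELECT id, name, dept FROM employees WHERE dept = 'Finance'

Result:
id | name  | dept   
---+-------+--------
1  | Bob   | Finance
3  | Liam  | Finance
4  | Kate  | Finance
5  | Carol | Finance
6  | Eve   | Finance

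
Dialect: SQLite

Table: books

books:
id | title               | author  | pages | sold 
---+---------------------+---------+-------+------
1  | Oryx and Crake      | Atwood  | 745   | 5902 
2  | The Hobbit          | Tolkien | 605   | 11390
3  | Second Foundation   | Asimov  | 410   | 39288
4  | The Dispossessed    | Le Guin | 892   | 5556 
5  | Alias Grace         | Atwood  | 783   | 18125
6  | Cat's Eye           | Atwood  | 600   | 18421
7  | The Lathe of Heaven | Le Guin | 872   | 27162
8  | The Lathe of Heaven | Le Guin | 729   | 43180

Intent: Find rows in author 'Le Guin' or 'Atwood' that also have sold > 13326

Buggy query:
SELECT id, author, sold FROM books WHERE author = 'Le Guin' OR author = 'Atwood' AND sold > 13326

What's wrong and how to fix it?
Bug: AND binds tighter than OR, so this parses as author = 'Le Guin' OR (author = 'Atwood' AND sold > 13326)

Fix: Add parentheses around the OR so the AND applies to both alternatives

Corrected query:
SELECT id, author, sold FROM books WHERE (author = 'Le Guin' OR author = 'Atwood') AND sold > 13326

Result:
id | author  | sold 
---+---------+------
5  | Atwood  | 18125
6  | Atwood  | 18421
7  | Le Guin | 27162
8  | Le Guin | 43180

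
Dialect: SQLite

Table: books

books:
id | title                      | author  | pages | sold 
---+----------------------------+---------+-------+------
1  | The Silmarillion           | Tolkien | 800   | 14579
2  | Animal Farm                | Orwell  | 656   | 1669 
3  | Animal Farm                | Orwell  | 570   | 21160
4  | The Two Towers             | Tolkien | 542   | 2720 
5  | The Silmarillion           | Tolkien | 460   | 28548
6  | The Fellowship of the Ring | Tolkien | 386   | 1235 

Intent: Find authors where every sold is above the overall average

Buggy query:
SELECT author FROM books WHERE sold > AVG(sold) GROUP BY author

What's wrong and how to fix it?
Bug: AVG() is an aggregate; it can't sit directly in WHERE

Fix: Use a subquery for AVG and a HAVING MIN(...) filter so the condition holds for every row in the group

Corrected query:
SELECT author FROM books GROUP BY author HAVING MIN(sold) > (SELECT AVG(sold) FROM books)

Result:
(no rows)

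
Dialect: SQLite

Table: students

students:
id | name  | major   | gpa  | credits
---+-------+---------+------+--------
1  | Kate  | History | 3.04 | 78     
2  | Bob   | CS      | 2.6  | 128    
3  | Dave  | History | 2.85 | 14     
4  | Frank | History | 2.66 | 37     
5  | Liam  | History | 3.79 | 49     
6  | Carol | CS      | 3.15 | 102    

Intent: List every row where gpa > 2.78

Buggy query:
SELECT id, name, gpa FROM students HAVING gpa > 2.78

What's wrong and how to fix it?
Bug: This is a non-aggregate query (no GROUP BY, no aggregates), so in SQLite the HAVING clause is invalid here; a row-level condition belongs in WHERE

Fix: Use WHERE for row-level filtering

Corrected query:
SELECT id, name, gpa FROM students WHERE gpa > 2.78

Result:
id | name  | gpa 
---+-------+-----
1  | Kate  | 3.04
3  | Dave  | 2.85
5  | Liam  | 3.79
6  | Carol | 3.15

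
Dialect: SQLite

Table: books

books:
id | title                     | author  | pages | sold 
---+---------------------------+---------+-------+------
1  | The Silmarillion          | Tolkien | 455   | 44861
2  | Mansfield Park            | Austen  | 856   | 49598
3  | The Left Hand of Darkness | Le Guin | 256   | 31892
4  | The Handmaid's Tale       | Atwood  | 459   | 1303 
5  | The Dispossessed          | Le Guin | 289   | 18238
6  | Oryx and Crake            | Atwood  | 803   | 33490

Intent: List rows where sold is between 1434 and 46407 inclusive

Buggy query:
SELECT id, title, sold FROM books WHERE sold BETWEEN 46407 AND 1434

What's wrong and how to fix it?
Bug: BETWEEN expects the lower bound first; with 46407 AND 1434 the range is empty

Fix: Swap the bounds so the smaller value comes first

Corrected query:
SELECT id, title, sold FROM books WHERE sold BETWEEN 1434 AND 46407

Result:
id | title                     | sold 
---+---------------------------+------
1  | The Silmarillion          | 44861
3  | The Left Hand of Darkness | 31892
5  | The Dispossessed          | 18238
6  | Oryx and Crake            | 33490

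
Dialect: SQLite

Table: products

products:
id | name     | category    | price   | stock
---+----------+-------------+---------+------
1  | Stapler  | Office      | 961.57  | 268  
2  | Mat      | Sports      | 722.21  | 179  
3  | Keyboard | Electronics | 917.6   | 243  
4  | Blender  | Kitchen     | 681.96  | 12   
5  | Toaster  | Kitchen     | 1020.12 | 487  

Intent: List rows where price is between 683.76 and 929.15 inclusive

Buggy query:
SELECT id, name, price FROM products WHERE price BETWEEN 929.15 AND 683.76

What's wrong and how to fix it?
Bug: The bounds are reversed; BETWEEN a AND b requires a <= b to match anything

Fix: Swap the bounds so the smaller value comes first

Corrected query:
SELECT id, name, price FROM products WHERE price BETWEEN 683.76 AND 929.15

Result:
id | name     | price 
---+----------+-------
2  | Mat      | 722.21
3  | Keyboard | 917.6 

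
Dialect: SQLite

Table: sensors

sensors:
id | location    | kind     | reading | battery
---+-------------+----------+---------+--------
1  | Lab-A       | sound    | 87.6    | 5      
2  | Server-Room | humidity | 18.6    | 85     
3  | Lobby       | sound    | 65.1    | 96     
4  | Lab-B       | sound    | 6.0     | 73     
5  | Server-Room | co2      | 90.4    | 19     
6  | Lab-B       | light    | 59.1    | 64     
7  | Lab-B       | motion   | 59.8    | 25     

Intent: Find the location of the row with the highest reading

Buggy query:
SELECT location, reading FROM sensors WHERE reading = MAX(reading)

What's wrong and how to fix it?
Bug: MAX(reading) is an aggregate and cannot be used directly in WHERE

Fix: Wrap MAX in a scalar subquery so WHERE compares against a single value

Corrected query:
SELECT location, reading FROM sensors WHERE reading = (SELECT MAX(reading) FROM sensors)

Result:
location    | reading
------------+--------
Server-Room | 90.4   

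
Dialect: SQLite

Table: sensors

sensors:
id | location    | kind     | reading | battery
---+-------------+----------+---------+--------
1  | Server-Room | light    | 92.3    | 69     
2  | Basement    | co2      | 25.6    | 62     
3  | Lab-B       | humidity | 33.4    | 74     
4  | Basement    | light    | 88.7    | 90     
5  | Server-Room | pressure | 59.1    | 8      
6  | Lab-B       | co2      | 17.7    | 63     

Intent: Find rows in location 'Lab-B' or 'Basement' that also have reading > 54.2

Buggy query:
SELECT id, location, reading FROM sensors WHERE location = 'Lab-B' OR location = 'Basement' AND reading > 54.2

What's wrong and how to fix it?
Bug: AND binds tighter than OR, so this parses as location = 'Lab-B' OR (location = 'Basement' AND reading > 54.2)

Fix: Group the OR with parentheses (or use IN), then AND the threshold

Corrected query:
SELECT id, location, reading FROM sensors WHERE (location = 'Lab-B' OR location = 'Basement') AND reading > 54.2

Result:
id | location | reading
---+----------+--------
4  | Basement | 88.7   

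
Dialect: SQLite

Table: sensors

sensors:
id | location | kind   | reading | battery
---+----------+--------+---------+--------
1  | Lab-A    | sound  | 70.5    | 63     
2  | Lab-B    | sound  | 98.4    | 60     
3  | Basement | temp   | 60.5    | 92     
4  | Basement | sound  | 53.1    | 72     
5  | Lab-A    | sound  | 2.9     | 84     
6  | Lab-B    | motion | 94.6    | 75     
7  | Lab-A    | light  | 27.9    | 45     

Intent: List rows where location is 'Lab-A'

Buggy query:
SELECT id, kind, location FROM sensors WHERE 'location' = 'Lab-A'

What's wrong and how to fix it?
Bug: 'location' in single quotes is a string literal, not the column; the comparison is literal-vs-literal and never true

Fix: Remove the quotes around the column name (or use double quotes for an identifier)

Corrected query:
SELECT id, kind, location FROM sensors WHERE location = 'Lab-A'

Result:
id | kind  | location
---+-------+---------
1  | sound | Lab-A   
5  | sound | Lab-A   
7  | light | Lab-A   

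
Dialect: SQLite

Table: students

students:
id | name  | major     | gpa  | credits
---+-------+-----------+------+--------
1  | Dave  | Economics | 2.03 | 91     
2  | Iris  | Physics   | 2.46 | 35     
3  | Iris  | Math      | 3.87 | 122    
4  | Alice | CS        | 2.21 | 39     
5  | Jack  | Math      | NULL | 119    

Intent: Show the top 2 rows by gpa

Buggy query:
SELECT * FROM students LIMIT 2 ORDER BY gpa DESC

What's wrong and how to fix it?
Bug: ORDER BY cannot follow LIMIT; LIMIT is the final clause

Fix: Sort with ORDER BY, then apply LIMIT

Corrected query:
SELECT * FROM students ORDER BY gpa DESC LIMIT 2

Result:
id | name | major   | gpa  | credits
---+------+---------+------+--------
3  | Iris | Math    | 3.87 | 122    
2  | Iris | Physics | 2.46 | 35     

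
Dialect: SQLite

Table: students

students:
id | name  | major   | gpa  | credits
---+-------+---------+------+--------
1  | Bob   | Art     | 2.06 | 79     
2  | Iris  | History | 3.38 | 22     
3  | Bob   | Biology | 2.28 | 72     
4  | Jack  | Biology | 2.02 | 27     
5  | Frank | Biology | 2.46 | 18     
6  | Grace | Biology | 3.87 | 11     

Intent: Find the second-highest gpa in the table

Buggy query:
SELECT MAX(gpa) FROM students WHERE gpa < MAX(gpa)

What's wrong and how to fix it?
Bug: MAX(gpa) on the right of the comparison is an aggregate-in-WHERE error

Fix: Put the inner MAX in a scalar subquery

Corrected query:
SELECT MAX(gpa) FROM students WHERE gpa < (SELECT MAX(gpa) FROM students)

Result:
MAX(gpa)
--------
3.38    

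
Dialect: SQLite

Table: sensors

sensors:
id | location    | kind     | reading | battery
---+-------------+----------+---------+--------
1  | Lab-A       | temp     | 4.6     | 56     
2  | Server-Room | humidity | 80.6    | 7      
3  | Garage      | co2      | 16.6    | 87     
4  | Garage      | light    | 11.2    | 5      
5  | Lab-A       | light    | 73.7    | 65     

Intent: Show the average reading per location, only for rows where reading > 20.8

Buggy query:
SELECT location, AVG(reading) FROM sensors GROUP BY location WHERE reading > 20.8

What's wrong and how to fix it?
Bug: WHERE cannot follow GROUP BY

Fix: Move the WHERE clause before GROUP BY

Corrected query:
SELECT location, AVG(reading) FROM sensors WHERE reading > 20.8 GROUP BY location

Result:
location    | AVG(reading)
------------+-------------
Lab-A       | 73.7        
Server-Room | 80.6        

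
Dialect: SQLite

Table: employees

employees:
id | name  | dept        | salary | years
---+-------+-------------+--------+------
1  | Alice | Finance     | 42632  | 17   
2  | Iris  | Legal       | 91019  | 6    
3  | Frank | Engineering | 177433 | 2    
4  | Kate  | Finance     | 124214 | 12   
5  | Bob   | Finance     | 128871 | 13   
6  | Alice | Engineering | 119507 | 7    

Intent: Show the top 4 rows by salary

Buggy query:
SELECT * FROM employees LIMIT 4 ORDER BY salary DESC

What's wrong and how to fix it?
Bug: ORDER BY cannot follow LIMIT; LIMIT is the final clause

Fix: Sort with ORDER BY, then apply LIMIT

Corrected query:
SELECT * FROM employees ORDER BY salary DESC LIMIT 4

Result:
id | name  | dept        | salary | years
---+-------+-------------+--------+------
3  | Frank | Engineering | 177433 | 2    
5  | Bob   | Finance     | 128871 | 13   
4  | Kate  | Finance     | 124214 | 12   
6  | Alice | Engineering | 119507 | 7    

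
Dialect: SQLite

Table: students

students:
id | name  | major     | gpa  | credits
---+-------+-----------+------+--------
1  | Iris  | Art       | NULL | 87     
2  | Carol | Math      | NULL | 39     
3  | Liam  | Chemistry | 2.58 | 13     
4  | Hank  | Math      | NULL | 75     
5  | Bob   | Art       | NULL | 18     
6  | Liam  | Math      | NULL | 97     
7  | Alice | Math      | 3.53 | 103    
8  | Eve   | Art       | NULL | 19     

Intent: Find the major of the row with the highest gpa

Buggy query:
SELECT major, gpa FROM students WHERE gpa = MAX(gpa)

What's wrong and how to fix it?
Bug: WHERE is evaluated per row; an aggregate over the whole table isn't defined there

Fix: Use a subquery: WHERE gpa = (SELECT MAX(gpa) FROM students)

Corrected query:
SELECT major, gpa FROM students WHERE gpa = (SELECT MAX(gpa) FROM students)

Result:
major | gpa 
------+-----
Math  | 3.53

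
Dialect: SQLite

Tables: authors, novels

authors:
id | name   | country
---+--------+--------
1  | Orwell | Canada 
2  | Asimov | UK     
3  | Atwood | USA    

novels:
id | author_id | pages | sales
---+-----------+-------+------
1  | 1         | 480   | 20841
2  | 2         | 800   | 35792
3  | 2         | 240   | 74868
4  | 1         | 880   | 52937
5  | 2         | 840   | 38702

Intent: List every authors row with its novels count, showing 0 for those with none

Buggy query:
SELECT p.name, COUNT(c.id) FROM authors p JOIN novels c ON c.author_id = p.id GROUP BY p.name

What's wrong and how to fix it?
Bug: INNER JOIN drops authors rows that have no matching novels rows

Fix: Use LEFT JOIN so parents without children still appear (COUNT(c.id) gives 0)

Corrected query:
SELECT p.name, COUNT(c.id) FROM authors p LEFT JOIN novels c ON c.author_id = p.id GROUP BY p.name

Result:
name   | COUNT(c.id)
-------+------------
Asimov | 3          
Atwood | 0          
Orwell | 2          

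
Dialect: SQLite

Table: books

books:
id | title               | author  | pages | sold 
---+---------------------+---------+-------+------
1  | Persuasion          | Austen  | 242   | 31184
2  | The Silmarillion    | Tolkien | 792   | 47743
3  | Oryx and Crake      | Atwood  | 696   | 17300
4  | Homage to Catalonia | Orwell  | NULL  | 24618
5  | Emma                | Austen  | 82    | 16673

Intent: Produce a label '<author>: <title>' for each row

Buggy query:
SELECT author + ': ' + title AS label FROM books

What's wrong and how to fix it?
Bug: SQLite uses || for string concatenation; + coerces text to numbers (yielding 0)

Fix: Replace + with || to concatenate text

Corrected query:
SELECT author || ': ' || title AS label FROM books

Result:
label                      
---------------------------
Austen: Persuasion         
Tolkien: The Silmarillion  
Atwood: Oryx and Crake     
Orwell: Homage to Catalonia
Austen: Emma               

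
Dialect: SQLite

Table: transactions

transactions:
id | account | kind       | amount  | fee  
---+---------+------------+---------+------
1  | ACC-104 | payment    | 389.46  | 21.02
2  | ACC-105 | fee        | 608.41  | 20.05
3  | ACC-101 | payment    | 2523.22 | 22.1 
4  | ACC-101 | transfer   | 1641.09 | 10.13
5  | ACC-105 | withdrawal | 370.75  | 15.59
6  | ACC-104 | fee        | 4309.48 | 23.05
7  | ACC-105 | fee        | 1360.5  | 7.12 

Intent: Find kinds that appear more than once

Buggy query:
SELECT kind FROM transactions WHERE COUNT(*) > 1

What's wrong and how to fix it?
Bug: WHERE can't reference COUNT(*); aggregates are computed after WHERE

Fix: Group first, then use HAVING for the count condition

Corrected query:
SELECT kind FROM transactions GROUP BY kind HAVING COUNT(*) > 1

Result:
kind   
-------
fee    
payment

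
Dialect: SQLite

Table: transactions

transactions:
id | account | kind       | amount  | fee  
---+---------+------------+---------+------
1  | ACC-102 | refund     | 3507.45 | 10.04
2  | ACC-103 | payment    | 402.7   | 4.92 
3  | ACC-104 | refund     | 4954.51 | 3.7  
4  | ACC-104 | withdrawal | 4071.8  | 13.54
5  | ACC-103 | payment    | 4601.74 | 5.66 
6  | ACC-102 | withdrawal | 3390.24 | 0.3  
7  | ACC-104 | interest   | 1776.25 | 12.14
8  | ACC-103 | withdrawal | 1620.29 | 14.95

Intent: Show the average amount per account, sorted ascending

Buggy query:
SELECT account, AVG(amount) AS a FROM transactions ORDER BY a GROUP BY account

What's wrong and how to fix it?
Bug: ORDER BY appears before GROUP BY; SQL clause order requires GROUP BY first

Fix: Reorder: SELECT … FROM … GROUP BY … ORDER BY …

Corrected query:
SELECT account, AVG(amount) AS a FROM transactions GROUP BY account ORDER BY a

Result:
account | a          
--------+------------
ACC-103 | 2208.243333
ACC-102 | 3448.845   
ACC-104 | 3600.853333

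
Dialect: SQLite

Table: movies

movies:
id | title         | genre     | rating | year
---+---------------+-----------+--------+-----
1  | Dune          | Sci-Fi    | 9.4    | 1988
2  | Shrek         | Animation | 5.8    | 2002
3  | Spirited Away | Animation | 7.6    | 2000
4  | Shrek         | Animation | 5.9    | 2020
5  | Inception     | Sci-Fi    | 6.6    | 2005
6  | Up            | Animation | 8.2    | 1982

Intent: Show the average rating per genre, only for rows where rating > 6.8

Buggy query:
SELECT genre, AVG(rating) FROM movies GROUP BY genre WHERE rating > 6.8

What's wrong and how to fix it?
Bug: WHERE cannot follow GROUP BY

Fix: Move the WHERE clause before GROUP BY

Corrected query:
SELECT genre, AVG(rating) FROM movies WHERE rating > 6.8 GROUP BY genre

Result:
genre     | AVG(rating)
----------+------------
Animation | 7.9        
Sci-Fi    | 9.4        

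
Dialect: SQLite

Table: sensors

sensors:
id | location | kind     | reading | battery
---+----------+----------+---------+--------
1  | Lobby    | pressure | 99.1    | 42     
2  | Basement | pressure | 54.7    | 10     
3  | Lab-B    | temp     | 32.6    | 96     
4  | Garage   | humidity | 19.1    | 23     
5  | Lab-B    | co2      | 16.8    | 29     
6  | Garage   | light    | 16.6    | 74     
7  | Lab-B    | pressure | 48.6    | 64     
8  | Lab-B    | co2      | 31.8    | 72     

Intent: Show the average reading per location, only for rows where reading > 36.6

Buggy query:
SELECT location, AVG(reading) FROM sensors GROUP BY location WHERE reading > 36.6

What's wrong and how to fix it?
Bug: WHERE cannot follow GROUP BY

Fix: Move the WHERE clause before GROUP BY

Corrected query:
SELECT location, AVG(reading) FROM sensors WHERE reading > 36.6 GROUP BY location

Result:
location | AVG(reading)
---------+-------------
Basement | 54.7        
Lab-B    | 48.6        
Lobby    | 99.1        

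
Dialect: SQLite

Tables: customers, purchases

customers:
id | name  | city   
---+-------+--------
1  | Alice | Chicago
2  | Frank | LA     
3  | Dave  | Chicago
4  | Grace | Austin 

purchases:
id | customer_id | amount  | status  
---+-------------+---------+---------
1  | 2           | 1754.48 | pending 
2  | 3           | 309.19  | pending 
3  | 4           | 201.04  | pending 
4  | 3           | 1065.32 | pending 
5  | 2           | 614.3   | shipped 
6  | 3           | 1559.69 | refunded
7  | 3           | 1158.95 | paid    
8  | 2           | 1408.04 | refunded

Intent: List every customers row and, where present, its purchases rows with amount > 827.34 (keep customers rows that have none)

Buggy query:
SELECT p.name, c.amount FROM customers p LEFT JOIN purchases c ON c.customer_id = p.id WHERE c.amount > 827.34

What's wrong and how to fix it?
Bug: Filtering c.amount in WHERE discards the NULL rows produced by LEFT JOIN, turning it into an inner join

Fix: Move the right-table condition into the ON clause so unmatched parents are kept

Corrected query:
SELECT p.name, c.amount FROM customers p LEFT JOIN purchases c ON c.customer_id = p.id AND c.amount > 827.34

Result:
name  | amount 
------+--------
Alice | NULL   
Frank | 1408.04
Frank | 1754.48
Dave  | 1065.32
Dave  | 1158.95
Dave  | 1559.69
Grace | NULL   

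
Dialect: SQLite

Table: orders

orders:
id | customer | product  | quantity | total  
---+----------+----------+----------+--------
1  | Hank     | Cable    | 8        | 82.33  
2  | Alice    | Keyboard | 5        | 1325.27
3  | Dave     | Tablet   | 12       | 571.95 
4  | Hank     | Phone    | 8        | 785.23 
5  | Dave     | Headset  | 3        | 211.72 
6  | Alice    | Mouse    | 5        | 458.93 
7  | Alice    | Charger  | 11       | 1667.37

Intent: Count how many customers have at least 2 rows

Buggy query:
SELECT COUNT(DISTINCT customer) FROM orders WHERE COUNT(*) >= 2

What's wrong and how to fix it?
Bug: COUNT(*) cannot appear in WHERE; the per-group count doesn't exist yet

Fix: Group first with HAVING COUNT(*) >= 2, then COUNT the resulting groups

Corrected query:
SELECT COUNT(*) FROM (SELECT customer FROM orders GROUP BY customer HAVING COUNT(*) >= 2)

Result:
COUNT(*)
--------
3       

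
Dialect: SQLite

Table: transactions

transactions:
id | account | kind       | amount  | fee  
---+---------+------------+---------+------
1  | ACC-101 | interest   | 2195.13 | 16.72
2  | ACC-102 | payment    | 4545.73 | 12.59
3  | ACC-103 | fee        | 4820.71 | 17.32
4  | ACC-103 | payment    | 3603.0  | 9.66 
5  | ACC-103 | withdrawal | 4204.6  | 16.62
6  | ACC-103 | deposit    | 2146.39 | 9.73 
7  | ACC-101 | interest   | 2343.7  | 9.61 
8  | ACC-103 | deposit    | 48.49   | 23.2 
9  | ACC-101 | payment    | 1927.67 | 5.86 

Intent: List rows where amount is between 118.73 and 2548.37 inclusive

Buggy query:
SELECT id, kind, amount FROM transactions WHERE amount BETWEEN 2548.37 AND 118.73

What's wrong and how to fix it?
Bug: BETWEEN expects the lower bound first; with 2548.37 AND 118.73 the range is empty

Fix: Swap the bounds so the smaller value comes first

Corrected query:
SELECT id, kind, amount FROM transactions WHERE amount BETWEEN 118.73 AND 2548.37

Result:
id | kind     | amount 
---+----------+--------
1  | interest | 2195.13
6  | deposit  | 2146.39
7  | interest | 2343.7 
9  | payment  | 1927.67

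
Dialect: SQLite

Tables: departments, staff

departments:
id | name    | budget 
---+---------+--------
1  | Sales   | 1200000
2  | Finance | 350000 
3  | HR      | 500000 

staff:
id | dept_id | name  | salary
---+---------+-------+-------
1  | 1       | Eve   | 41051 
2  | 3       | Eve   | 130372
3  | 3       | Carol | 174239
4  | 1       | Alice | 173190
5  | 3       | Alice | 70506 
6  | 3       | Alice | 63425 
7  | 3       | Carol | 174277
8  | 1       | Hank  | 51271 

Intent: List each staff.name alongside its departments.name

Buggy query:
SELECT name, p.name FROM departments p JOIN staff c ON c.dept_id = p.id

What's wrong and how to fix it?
Bug: 'name' exists in both joined tables, so the database can't tell which one is meant

Fix: Qualify the column with its table alias (c.name)

Corrected query:
SELECT c.name, p.name FROM departments p JOIN staff c ON c.dept_id = p.id

Result:
name  | name 
------+------
Eve   | Sales
Eve   | HR   
Carol | HR   
Alice | Sales
Alice | HR   
Alice | HR   
Carol | HR   
Hank  | Sales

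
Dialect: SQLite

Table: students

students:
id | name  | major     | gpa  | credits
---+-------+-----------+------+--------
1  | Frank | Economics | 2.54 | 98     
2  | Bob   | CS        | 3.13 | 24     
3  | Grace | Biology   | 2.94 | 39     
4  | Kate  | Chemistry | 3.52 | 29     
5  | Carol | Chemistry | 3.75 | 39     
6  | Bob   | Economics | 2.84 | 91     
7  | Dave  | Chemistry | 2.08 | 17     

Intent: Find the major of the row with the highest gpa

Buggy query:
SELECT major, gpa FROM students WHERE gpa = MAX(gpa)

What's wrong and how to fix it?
Bug: WHERE is evaluated per row; an aggregate over the whole table isn't defined there

Fix: Use a subquery: WHERE gpa = (SELECT MAX(gpa) FROM students)

Corrected query:
SELECT major, gpa FROM students WHERE gpa = (SELECT MAX(gpa) FROM students)

Result:
major     | gpa 
----------+-----
Chemistry | 3.75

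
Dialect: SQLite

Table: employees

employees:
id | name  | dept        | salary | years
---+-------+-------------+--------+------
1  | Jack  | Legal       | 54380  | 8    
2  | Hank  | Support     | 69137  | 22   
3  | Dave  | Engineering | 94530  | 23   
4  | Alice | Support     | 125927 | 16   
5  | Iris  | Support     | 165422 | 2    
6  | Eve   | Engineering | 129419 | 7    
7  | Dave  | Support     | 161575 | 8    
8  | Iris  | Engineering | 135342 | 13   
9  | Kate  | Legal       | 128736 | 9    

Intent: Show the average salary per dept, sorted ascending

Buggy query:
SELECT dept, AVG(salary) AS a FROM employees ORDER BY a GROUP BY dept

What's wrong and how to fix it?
Bug: ORDER BY appears before GROUP BY; SQL clause order requires GROUP BY first

Fix: Reorder: SELECT … FROM … GROUP BY … ORDER BY …

Corrected query:
SELECT dept, AVG(salary) AS a FROM employees GROUP BY dept ORDER BY a

Result:
dept        | a            
------------+--------------
Legal       | 91558        
Engineering | 119763.666667
Support     | 130515.25    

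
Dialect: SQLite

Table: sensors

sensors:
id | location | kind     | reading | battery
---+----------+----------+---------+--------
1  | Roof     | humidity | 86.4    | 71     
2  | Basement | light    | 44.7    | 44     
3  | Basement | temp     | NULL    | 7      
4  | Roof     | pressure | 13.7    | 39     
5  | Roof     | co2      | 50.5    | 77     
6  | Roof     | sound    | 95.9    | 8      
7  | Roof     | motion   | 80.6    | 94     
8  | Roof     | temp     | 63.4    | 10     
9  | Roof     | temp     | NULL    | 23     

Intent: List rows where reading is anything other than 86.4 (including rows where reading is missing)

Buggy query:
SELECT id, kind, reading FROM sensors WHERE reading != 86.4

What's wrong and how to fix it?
Bug: 'reading != 86.4' is unknown when reading is NULL, so NULL rows are silently excluded

Fix: Add an explicit OR reading IS NULL to include the missing-value rows

Corrected query:
SELECT id, kind, reading FROM sensors WHERE reading != 86.4 OR reading IS NULL

Result:
id | kind     | reading
---+----------+--------
2  | light    | 44.7   
3  | temp     | NULL   
4  | pressure | 13.7   
5  | co2      | 50.5   
6  | sound    | 95.9   
7  | motion   | 80.6   
8  | temp     | 63.4   
9  | temp     | NULL   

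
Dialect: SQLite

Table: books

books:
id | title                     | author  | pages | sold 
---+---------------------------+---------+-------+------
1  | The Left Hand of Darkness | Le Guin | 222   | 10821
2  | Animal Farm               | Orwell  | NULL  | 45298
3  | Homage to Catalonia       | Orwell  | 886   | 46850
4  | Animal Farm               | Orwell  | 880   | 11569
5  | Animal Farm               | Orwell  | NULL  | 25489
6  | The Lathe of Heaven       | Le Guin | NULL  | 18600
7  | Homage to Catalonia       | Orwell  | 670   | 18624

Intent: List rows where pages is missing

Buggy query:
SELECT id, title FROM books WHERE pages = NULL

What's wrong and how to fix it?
Bug: '= NULL' is always unknown in SQL three-valued logic, so no rows match

Fix: Replace '= NULL' with 'IS NULL'

Corrected query:
SELECT id, title FROM books WHERE pages IS NULL

Result:
id | title              
---+--------------------
2  | Animal Farm        
5  | Animal Farm        
6  | The Lathe of Heaven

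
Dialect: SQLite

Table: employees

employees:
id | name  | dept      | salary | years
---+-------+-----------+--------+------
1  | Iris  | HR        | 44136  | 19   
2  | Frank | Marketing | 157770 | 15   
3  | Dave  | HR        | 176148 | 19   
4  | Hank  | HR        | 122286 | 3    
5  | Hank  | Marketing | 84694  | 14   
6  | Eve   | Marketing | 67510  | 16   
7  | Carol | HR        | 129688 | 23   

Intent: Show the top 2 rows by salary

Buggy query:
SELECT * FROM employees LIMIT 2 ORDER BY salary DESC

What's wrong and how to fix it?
Bug: LIMIT must come after ORDER BY

Fix: Sort with ORDER BY, then apply LIMIT

Corrected query:
SELECT * FROM employees ORDER BY salary DESC LIMIT 2

Result:
id | name  | dept      | salary | years
---+-------+-----------+--------+------
3  | Dave  | HR        | 176148 | 19   
2  | Frank | Marketing | 157770 | 15   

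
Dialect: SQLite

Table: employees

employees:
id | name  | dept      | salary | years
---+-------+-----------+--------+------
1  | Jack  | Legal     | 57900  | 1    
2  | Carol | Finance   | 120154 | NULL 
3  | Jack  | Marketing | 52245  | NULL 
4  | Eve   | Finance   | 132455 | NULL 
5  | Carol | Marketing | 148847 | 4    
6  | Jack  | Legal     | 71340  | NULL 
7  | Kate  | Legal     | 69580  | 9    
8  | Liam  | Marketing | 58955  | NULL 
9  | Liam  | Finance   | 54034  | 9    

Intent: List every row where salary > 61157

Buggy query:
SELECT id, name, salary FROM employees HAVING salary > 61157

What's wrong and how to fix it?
Bug: HAVING filters the output of aggregation, but this query has no GROUP BY and no aggregate functions, so SQLite rejects it (HAVING clause on a non-aggregate query); the condition here is per row

Fix: Use WHERE for row-level filtering

Corrected query:
SELECT id, name, salary FROM employees WHERE salary > 61157

Result:
id | name  | salary
---+-------+-------
2  | Carol | 120154
4  | Eve   | 132455
5  | Carol | 148847
6  | Jack  | 71340 
7  | Kate  | 69580 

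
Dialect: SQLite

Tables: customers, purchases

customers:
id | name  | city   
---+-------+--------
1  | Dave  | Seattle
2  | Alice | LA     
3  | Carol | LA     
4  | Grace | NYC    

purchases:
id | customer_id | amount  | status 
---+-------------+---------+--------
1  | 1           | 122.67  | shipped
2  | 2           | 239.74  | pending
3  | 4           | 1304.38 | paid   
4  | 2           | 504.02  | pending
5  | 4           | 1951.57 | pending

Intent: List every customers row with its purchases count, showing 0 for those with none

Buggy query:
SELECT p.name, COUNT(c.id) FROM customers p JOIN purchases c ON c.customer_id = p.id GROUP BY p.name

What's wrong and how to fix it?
Bug: INNER JOIN drops customers rows that have no matching purchases rows

Fix: Switch to LEFT JOIN to retain unmatched parent rows

Corrected query:
SELECT p.name, COUNT(c.id) FROM customers p LEFT JOIN purchases c ON c.customer_id = p.id GROUP BY p.name

Result:
name  | COUNT(c.id)
------+------------
Alice | 2          
Carol | 0          
Dave  | 1          
Grace | 2          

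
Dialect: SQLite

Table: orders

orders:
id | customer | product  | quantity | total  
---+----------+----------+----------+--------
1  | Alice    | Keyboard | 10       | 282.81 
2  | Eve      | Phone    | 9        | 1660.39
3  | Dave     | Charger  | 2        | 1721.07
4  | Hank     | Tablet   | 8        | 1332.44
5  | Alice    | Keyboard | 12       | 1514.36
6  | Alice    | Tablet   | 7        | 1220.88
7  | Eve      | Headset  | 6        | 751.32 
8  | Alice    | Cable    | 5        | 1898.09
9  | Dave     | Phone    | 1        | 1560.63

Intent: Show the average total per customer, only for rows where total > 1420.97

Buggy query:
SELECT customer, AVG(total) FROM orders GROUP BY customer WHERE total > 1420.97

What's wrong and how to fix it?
Bug: Row-level WHERE must come before GROUP BY in the clause order

Fix: Place WHERE between FROM and GROUP BY

Corrected query:
SELECT customer, AVG(total) FROM orders WHERE total > 1420.97 GROUP BY customer

Result:
customer | AVG(total)
---------+-----------
Alice    | 1706.225  
Dave     | 1640.85   
Eve      | 1660.39   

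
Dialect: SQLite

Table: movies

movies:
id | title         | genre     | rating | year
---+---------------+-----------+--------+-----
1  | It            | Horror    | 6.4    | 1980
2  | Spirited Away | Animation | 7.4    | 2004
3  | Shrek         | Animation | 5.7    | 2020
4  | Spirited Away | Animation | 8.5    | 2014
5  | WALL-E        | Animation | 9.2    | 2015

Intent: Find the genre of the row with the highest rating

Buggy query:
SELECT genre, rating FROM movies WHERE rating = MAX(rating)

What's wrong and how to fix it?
Bug: MAX(rating) is an aggregate and cannot be used directly in WHERE

Fix: Wrap MAX in a scalar subquery so WHERE compares against a single value

Corrected query:
SELECT genre, rating FROM movies WHERE rating = (SELECT MAX(rating) FROM movies)

Result:
genre     | rating
----------+-------
Animation | 9.2   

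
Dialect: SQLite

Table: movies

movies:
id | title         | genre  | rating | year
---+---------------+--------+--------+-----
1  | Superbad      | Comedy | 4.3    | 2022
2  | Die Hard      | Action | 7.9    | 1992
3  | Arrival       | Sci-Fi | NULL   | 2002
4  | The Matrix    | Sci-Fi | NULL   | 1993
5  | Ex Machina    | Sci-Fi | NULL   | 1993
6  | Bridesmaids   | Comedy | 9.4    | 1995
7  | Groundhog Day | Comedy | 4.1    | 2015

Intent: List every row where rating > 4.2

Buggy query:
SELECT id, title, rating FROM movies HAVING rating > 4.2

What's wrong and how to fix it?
Bug: HAVING filters the output of aggregation, but this query has no GROUP BY and no aggregate functions, so SQLite rejects it (HAVING clause on a non-aggregate query); the condition here is per row

Fix: Replace HAVING with WHERE since the condition applies to individual rows

Corrected query:
SELECT id, title, rating FROM movies WHERE rating > 4.2

Result:
id | title       | rating
---+-------------+-------
1  | Superbad    | 4.3   
2  | Die Hard    | 7.9   
6  | Bridesmaids | 9.4   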